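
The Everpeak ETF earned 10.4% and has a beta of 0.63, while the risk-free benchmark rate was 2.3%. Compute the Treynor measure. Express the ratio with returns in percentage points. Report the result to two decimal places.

Treynor = (Rp − Rf) / β = (10.4% − 2.3%) / 0.63 = 8.10 / 0.63 = 12.8571

12.86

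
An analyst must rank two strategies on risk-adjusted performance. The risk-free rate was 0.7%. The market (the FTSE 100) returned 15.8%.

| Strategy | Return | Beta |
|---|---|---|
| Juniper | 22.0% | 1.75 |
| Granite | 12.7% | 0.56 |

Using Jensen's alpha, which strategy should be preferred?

Juniper: α = 22.0% − [0.7% + 1.75 × (15.8% − 0.7%)] = -5.125
Granite: α = 12.7% − [0.7% + 0.56 × (15.8% − 0.7%)] = 3.544
Highest: Granite (3.544).

Granite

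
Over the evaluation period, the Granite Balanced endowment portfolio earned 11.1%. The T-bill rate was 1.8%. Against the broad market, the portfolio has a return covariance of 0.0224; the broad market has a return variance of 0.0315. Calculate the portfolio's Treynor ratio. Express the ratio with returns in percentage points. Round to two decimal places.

13.08

β = Cov / Var = 0.0224 / 0.0315 = 0.7111
Treynor = (Rp − Rf) / β = (11.1% − 1.8%) / 0.7111 = 9.30 / 0.7111 = 13.0783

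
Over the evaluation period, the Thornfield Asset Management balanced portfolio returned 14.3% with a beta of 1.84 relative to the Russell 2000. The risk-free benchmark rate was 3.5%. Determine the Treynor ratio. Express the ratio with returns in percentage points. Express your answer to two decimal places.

Treynor = (Rp − Rf) / β = (14.3% − 3.5%) / 1.84 = 10.80 / 1.84 = 5.8696

5.87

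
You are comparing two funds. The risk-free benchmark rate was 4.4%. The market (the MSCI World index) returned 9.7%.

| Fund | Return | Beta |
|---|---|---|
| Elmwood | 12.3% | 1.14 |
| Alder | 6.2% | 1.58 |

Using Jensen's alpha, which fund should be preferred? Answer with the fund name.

Elmwood

Elmwood: α = 12.3% − [4.4% + 1.14 × (9.7% − 4.4%)] = 1.858
Alder: α = 6.2% − [4.4% + 1.58 × (9.7% − 4.4%)] = -6.574
Highest: Elmwood (1.858).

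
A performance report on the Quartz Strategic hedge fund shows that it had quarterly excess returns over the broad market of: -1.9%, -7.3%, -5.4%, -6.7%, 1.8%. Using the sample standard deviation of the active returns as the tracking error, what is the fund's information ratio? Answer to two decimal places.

Mean return r̄ = -19.50 / 5 = -3.9000%
Σ(r − r̄)² = (-1.9 − (-3.9000))² + (-7.3 − (-3.9000))² + (-5.4 − (-3.9000))² + … = 58.1400
sample σ = √(58.1400 / 4) = √14.5350 = 3.8125%
IR = r̄ / tracking error = -3.9000 / 3.8125 = -1.0230

-1.02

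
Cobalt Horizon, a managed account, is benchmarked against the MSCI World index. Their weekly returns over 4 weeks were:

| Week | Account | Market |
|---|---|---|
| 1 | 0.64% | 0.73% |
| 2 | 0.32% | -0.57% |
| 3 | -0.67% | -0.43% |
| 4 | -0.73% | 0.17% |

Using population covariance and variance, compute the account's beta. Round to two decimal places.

r̄p = -0.1100%,  r̄m = -0.0250%
Cov = Σ(rp − r̄p)(rm − r̄m) / 4 = 0.1095
Var(rm) = Σ(rm − r̄m)² / 4 = 0.2673
β = Cov / Var = 0.1095 / 0.2673 = 0.4097

0.41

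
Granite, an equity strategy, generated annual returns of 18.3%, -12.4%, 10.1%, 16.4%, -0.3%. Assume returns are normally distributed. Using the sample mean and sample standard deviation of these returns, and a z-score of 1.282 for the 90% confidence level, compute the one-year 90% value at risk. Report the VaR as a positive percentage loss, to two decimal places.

9.97

μ = (18.3 − 12.4 + 10.1 + 16.4 − 0.3) / 5 = 32.10 / 5 = 6.4200%
Sample σ = √[Σ(r − μ)² / 4] = √[653.6280 / 4] = √163.4070 = 12.7831%
VaR = −(μ − z·σ) = −(6.4200 − 1.282 × 12.7831) = −(-9.9679) = 9.9679%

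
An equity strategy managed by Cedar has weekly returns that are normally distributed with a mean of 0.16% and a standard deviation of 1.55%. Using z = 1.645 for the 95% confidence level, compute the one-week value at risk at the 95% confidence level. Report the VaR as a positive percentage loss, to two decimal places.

VaR (as % loss) = −(μ − z·σ) = −(0.16% − 1.645 × 1.55%) = −(-2.38975%) = 2.38975%

2.39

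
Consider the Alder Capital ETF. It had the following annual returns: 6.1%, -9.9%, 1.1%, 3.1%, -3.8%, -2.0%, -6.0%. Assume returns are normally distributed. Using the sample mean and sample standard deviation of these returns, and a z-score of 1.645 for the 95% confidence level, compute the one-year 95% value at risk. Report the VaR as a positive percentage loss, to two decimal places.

10.69

r̄ = (6.1 − 9.9 + 1.1 + 3.1 − 3.8 − 2 − 6) / 7 = -1.6286%
Sample std dev = √[181.9143 / 6] = 5.5063%
VaR = −(r̄ − z·σ) = −(-1.6286 − 1.645 × 5.5063) = −(-10.6865) = 10.6865%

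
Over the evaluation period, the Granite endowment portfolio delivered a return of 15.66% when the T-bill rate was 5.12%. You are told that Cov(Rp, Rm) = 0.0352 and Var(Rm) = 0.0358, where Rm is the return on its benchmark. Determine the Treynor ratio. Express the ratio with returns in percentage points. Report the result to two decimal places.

10.72

β = Cov / Var = 0.0352 / 0.0358 = 0.9832
Treynor = (Rp − Rf) / β = (15.66% − 5.12%) / 0.9832 = 10.54 / 0.9832 = 10.7201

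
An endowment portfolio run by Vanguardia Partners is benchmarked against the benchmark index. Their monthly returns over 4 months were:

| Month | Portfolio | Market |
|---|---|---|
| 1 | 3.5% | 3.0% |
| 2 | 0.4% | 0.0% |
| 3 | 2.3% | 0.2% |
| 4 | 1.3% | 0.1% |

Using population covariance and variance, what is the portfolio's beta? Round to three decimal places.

0.775

r̄p = 1.8750%,  r̄m = 0.8250%
Cov = Σ(rp − r̄p)(rm − r̄m) / 4 = 1.2256
Var(rm) = Σ(rm − r̄m)² / 4 = 1.5819
β = Cov / Var = 1.2256 / 1.5819 = 0.7748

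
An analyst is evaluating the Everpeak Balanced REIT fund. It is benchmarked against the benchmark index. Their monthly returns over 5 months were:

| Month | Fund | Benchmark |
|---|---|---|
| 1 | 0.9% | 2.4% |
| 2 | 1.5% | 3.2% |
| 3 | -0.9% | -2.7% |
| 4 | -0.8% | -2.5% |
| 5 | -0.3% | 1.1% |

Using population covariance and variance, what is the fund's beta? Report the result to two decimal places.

r̄p = 0.0800%,  r̄m = 0.3000%
Cov = Σ(rp − r̄p)(rm − r̄m) / 5 = 2.1880
Var(rm) = Σ(rm − r̄m)² / 5 = 6.0600
β = Cov / Var = 2.1880 / 6.0600 = 0.3611

0.36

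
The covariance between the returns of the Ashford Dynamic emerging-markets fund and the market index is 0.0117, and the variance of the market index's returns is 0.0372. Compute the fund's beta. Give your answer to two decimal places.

0.31

β = Cov(Rp, Rm) / Var(Rm) = 0.0117 / 0.0372 = 0.3145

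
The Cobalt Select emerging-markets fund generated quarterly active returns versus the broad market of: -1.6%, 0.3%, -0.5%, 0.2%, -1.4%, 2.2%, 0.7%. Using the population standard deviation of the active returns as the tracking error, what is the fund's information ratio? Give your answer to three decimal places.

r̄ = (-1.6 + 0.3 − 0.5 + 0.2 − 1.4 + 2.2 + 0.7) / 7 = -0.0143%
Population σ = √[Σ(r − r̄)² / 7] = √[10.2286 / 7] = √1.4612 = 1.2088%
IR = r̄ / tracking error = -0.0143 / 1.2088 = -0.0118

-0.012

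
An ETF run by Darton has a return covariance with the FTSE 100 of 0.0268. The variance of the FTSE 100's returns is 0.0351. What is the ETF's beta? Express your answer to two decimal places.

β = Cov(Rp, Rm) / Var(Rm) = 0.0268 / 0.0351 = 0.7635

0.76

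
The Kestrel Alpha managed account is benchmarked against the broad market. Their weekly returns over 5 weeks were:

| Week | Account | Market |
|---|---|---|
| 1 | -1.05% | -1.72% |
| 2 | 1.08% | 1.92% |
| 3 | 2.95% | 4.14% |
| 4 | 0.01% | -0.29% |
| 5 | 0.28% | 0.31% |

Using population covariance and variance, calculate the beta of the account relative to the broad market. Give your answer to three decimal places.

0.661

r̄p = 0.6540%,  r̄m = 0.8720%
Cov = Σ(rp − r̄p)(rm − r̄m) / 5 = 2.6650
Var(rm) = Σ(rm − r̄m)² / 5 = 4.0325
β = Cov / Var = 2.6650 / 4.0325 = 0.6609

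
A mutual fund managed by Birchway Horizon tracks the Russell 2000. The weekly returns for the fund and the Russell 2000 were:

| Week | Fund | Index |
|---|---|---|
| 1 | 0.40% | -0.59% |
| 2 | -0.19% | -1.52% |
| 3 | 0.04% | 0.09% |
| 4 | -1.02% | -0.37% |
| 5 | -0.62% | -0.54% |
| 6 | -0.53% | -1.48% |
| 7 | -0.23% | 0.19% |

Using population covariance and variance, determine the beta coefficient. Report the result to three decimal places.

0.077

r̄p = -0.3071%,  r̄m = -0.6029%
Cov = Σ(rp − r̄p)(rm − r̄m) / 7 = 0.0305
Var(rm) = Σ(rm − r̄m)² / 7 = 0.3968
β = Cov / Var = 0.0305 / 0.3968 = 0.0769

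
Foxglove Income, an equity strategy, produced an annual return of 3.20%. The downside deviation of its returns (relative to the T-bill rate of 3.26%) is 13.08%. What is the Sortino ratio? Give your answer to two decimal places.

Sortino = (Rp − Rf) / σd = (3.20% − 3.26%) / 13.08% = -0.06% / 13.08% = -0.0046

0.00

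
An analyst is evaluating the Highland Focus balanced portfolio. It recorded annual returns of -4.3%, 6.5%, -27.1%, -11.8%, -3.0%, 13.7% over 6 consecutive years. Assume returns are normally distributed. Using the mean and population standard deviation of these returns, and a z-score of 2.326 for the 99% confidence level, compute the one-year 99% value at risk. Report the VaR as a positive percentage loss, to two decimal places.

Mean return μ = -26.00 / 6 = -4.3333%
Σ(r − μ)² = (-4.3 − (-4.3333))² + (6.5 − (-4.3333))² + (-27.1 − (-4.3333))² + … = 1018.4133
population σ = √(1018.4133 / 6) = √169.7356 = 13.0283%
VaR = −(μ − z·σ) = −(-4.3333 − 2.326 × 13.0283) = −(-34.6371) = 34.6371%

34.64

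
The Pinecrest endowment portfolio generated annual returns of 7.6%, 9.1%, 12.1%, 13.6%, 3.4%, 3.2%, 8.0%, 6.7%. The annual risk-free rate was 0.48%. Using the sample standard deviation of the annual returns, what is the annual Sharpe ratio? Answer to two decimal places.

2.03

Mean return r̄ = 63.70 / 8 = 7.9625%
Σ(r − r̄)² = 95.4188; sample σ = √(95.4188/7) = 3.6921%
Sharpe = (r̄ − rf) / σ = (7.9625 − 0.48) / 3.6921 = 7.4825 / 3.6921 = 2.0266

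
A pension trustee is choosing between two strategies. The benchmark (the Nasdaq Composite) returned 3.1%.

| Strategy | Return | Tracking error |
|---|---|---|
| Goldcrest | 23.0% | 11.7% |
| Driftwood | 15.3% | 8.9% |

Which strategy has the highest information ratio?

Goldcrest

Goldcrest: IR = (23.0% − 3.1%) / 11.7% = 1.701
Driftwood: IR = (15.3% − 3.1%) / 8.9% = 1.371
Highest: Goldcrest (1.701).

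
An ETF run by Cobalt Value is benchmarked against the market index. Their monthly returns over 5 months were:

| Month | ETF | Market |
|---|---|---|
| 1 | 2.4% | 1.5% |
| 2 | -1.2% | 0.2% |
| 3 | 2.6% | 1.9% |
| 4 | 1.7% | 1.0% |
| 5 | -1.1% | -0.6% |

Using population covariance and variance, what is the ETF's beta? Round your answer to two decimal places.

r̄p = 0.8800%,  r̄m = 0.8000%
Cov = Σ(rp − r̄p)(rm − r̄m) / 5 = 1.4280
Var(rm) = Σ(rm − r̄m)² / 5 = 0.8120
β = Cov / Var = 1.4280 / 0.8120 = 1.7586

1.76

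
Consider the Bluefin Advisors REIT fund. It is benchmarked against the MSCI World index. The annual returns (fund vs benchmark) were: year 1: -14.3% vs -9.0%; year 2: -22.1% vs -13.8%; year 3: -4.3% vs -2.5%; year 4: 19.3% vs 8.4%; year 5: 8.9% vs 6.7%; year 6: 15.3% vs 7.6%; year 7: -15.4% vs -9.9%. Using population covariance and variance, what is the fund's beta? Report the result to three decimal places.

1.733

r̄p = -1.8000%,  r̄m = -1.7857%
Cov = Σ(rp − r̄p)(rm − r̄m) / 7 = 130.3457
Var(rm) = Σ(rm − r̄m)² / 7 = 75.2269
β = Cov / Var = 130.3457 / 75.2269 = 1.7327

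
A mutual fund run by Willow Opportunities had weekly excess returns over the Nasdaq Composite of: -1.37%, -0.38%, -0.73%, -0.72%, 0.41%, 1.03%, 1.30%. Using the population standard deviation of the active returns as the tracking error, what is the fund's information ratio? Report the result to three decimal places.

μ = (-1.37 − 0.38 − 0.73 − 0.72 + 0.41 + 1.03 + 1.3) / 7 = -0.0657%
Σ(r − μ)² = (-1.37 − (-0.0657))² + (-0.38 − (-0.0657))² + (-0.73 − (-0.0657))² + … = 5.9614
σ = √[5.9614 / 7] = 0.9228%
IR = μ / tracking error = -0.0657 / 0.9228 = -0.0712

-0.071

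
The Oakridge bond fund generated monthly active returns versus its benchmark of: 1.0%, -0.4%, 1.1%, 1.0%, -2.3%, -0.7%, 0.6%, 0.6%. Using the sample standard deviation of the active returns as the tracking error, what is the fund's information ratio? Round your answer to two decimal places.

r̄ = (1 − 0.4 + 1.1 + 1 − 2.3 − 0.7 + 0.6 + 0.6) / 8 = 0.1125%
Sample std dev = √[9.7688 / 7] = 1.1813%
IR = r̄ / tracking error = 0.1125 / 1.1813 = 0.0952

0.10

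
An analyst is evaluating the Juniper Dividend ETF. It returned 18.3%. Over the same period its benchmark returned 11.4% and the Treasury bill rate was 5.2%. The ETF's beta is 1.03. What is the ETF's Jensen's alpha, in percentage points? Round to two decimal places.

CAPM expected return = Rf + β(Rm − Rf) = 5.2% + 1.03 × (11.4% − 5.2%) = 5.2 + 1.03 × 6.20 = 11.5860%
Jensen's α = Rp − E[R] = 18.3% − 11.5860% = 6.7140

6.71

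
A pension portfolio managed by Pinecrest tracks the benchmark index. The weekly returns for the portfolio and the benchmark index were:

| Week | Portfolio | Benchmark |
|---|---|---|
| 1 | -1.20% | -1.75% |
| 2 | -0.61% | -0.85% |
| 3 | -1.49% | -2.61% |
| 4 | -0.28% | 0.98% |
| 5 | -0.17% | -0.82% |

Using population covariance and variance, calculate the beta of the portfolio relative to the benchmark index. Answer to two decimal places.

0.36

r̄p = -0.7500%,  r̄m = -1.0100%
Cov = Σ(rp − r̄p)(rm − r̄m) / 5 = 0.5170
Var(rm) = Σ(rm − r̄m)² / 5 = 1.4259
β = Cov / Var = 0.5170 / 1.4259 = 0.3626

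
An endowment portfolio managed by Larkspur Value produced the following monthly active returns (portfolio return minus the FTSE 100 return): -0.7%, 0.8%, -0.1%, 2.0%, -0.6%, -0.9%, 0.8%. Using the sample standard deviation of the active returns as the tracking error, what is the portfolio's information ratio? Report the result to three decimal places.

μ = (-0.7 + 0.8 − 0.1 + 2 − 0.6 − 0.9 + 0.8) / 7 = 1.30 / 7 = 0.1857%
Σ(r − μ)² = (-0.7 − 0.1857)² + (0.8 − 0.1857)² + (-0.1 − 0.1857)² + … = 6.7086
σ = √[6.7086 / 6] = 1.0574%
IR = μ / tracking error = 0.1857 / 1.0574 = 0.1756

0.176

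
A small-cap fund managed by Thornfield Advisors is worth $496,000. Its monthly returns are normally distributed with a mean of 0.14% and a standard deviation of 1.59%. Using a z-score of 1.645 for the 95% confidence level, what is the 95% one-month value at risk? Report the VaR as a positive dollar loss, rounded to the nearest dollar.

Return at the 95% tail: μ − z·σ = 0.14% − 1.645 × 1.59% = 0.14 − 2.61555 = -2.47555%
VaR = −(-2.47555%) × $496,000 = 2.47555% × $496,000 = $12,279

$12,279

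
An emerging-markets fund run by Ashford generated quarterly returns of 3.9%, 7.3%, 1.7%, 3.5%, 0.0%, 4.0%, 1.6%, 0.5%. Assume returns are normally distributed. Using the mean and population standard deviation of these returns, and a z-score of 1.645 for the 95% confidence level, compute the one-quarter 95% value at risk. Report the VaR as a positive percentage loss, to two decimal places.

0.83

μ = (3.9 + 7.3 + 1.7 + 3.5 + 0 + 4 + 1.6 + 0.5) / 8 = 2.8125%
Population std dev = √[39.1688 / 8] = 2.2127%
VaR = −(μ − z·σ) = −(2.8125 − 1.645 × 2.2127) = −(-0.8274) = 0.8274%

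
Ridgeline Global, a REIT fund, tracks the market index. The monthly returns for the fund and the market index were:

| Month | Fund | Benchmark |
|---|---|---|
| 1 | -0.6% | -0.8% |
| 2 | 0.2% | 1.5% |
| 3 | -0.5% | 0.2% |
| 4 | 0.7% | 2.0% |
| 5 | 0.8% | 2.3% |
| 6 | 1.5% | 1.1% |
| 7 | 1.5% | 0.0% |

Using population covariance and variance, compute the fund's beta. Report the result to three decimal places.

r̄p = 0.5143%,  r̄m = 0.9000%
Cov = Σ(rp − r̄p)(rm − r̄m) / 7 = 0.3329
Var(rm) = Σ(rm − r̄m)² / 7 = 1.1086
β = Cov / Var = 0.3329 / 1.1086 = 0.3003

0.300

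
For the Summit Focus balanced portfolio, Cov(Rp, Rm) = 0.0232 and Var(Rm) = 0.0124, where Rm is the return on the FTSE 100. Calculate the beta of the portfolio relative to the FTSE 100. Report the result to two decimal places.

1.87

β = Cov(Rp, Rm) / Var(Rm) = 0.0232 / 0.0124 = 1.8710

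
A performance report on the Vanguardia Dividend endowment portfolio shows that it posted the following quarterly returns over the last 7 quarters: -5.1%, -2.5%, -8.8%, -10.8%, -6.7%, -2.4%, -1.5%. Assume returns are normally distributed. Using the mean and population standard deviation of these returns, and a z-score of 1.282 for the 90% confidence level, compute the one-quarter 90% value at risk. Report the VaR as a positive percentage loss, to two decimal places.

Mean return r̄ = -37.80 / 7 = -5.4000%
Population std dev = √[75.1200 / 7] = 3.2759%
VaR = −(r̄ − z·σ) = −(-5.4000 − 1.282 × 3.2759) = −(-9.5997) = 9.5997%

9.60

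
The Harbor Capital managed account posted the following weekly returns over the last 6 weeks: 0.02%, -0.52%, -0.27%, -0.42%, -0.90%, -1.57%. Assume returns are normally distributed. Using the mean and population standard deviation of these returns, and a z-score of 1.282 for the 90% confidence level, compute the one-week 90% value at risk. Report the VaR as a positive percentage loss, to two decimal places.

r̄ = (0.02 − 0.52 − 0.27 − 0.42 − 0.9 − 1.57) / 6 = -0.6100%
Population σ = √[Σ(r − r̄)² / 6] = √[1.5624 / 6] = √0.2604 = 0.5103%
VaR = −(r̄ − z·σ) = −(-0.6100 − 1.282 × 0.5103) = −(-1.2642) = 1.2642%

1.26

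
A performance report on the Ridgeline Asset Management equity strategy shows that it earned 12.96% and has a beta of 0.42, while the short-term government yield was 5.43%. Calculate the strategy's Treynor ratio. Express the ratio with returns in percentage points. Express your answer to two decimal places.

Treynor = (Rp − Rf) / β = (12.96% − 5.43%) / 0.42 = 7.53 / 0.42 = 17.9286

17.93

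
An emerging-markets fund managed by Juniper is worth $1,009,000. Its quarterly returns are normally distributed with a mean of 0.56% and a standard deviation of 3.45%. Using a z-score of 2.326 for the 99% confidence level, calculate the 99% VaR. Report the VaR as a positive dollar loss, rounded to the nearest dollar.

Return at the 99% tail: μ − z·σ = 0.56% − 2.326 × 3.45% = 0.56 − 8.0247 = -7.4647%
VaR = −(-7.4647%) × $1,009,000 = 7.4647% × $1,009,000 = $75,319

$75,319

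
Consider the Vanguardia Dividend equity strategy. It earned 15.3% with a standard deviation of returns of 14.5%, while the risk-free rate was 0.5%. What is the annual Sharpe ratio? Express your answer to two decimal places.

Sharpe = (Rp − Rf) / σp = (15.3% − 0.5%) / 14.5% = 14.80% / 14.5% = 1.0207

1.02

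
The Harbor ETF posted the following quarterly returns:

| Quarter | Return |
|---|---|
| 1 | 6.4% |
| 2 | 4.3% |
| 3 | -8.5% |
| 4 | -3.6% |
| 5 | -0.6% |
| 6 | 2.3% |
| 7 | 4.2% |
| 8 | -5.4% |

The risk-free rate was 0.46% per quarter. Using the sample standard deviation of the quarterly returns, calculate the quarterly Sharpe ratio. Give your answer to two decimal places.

Mean return r̄ = -0.90 / 8 = -0.1125%
Σ(r − r̄)² = (6.4 − (-0.1125))² + (4.3 − (-0.1125))² + (-8.5 − (-0.1125))² + … = 197.0088
sample σ = √(197.0088 / 7) = √28.1441 = 5.3051%
Sharpe = (r̄ − rf) / σ = (-0.1125 − 0.46) / 5.3051 = -0.5725 / 5.3051 = -0.1079

-0.11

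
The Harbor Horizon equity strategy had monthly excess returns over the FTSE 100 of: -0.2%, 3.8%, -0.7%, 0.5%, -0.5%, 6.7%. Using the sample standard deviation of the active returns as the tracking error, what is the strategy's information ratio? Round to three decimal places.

μ = (-0.2 + 3.8 − 0.7 + 0.5 − 0.5 + 6.7) / 6 = 9.60 / 6 = 1.6000%
Sample σ = √[Σ(r − μ)² / 5] = √[45.0000 / 5] = √9.0000 = 3.0000%
IR = μ / tracking error = 1.6000 / 3.0000 = 0.5333

0.533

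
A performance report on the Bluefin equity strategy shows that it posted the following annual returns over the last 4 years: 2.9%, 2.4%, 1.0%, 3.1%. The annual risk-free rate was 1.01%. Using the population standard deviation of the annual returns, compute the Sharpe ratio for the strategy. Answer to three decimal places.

1.634

μ = (2.9 + 2.4 + 1 + 3.1) / 4 = 2.3500%
Population σ = √[Σ(r − μ)² / 4] = √[2.6900 / 4] = √0.6725 = 0.8201%
Sharpe = (μ − rf) / σ = (2.3500 − 1.01) / 0.8201 = 1.3400 / 0.8201 = 1.6339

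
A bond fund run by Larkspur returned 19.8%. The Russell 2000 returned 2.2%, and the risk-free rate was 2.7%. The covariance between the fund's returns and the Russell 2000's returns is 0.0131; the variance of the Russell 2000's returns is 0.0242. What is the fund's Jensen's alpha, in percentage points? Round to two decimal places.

β = Cov / Var = 0.0131 / 0.0242 = 0.5413
E[R] = Rf + β(Rm − Rf) = 2.7% + 0.5413 × (2.2% − 2.7%) = 2.4294%
α = Rp − E[R] = 19.8% − 2.4294% = 17.3706

17.37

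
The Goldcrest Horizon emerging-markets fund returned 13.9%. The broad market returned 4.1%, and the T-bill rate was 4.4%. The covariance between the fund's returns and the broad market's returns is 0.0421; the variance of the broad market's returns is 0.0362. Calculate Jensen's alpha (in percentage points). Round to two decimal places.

β = Cov / Var = 0.0421 / 0.0362 = 1.1630
E[R] = Rf + β(Rm − Rf) = 4.4% + 1.1630 × (4.1% − 4.4%) = 4.0511%
α = Rp − E[R] = 13.9% − 4.0511% = 9.8489

9.85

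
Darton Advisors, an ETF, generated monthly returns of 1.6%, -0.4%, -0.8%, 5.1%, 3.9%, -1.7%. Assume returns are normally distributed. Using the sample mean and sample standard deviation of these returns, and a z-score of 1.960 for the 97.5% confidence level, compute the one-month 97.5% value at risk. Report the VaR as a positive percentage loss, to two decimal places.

μ = (1.6 − 0.4 − 0.8 + 5.1 + 3.9 − 1.7) / 6 = 7.70 / 6 = 1.2833%
Sample std dev = √[37.5883 / 5] = 2.7418%
VaR = −(μ − z·σ) = −(1.2833 − 1.960 × 2.7418) = −(-4.0906) = 4.0906%

4.09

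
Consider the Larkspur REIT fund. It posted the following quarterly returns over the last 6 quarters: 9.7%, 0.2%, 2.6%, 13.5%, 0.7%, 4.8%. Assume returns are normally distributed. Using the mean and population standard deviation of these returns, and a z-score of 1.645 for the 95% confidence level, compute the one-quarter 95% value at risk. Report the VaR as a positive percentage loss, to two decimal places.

μ = (9.7 + 0.2 + 2.6 + 13.5 + 0.7 + 4.8) / 6 = 5.2500%
Σ(r − μ)² = (9.7 − 5.2500)² + (0.2 − 5.2500)² + (2.6 − 5.2500)² + … = 141.2950
population σ = √(141.2950 / 6) = √23.5492 = 4.8528%
VaR = −(μ − z·σ) = −(5.2500 − 1.645 × 4.8528) = −(-2.7329) = 2.7329%

2.73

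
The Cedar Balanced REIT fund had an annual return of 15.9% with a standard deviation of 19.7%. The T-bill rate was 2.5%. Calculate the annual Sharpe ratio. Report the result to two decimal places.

0.68

Sharpe = (Rp − Rf) / σp = (15.9% − 2.5%) / 19.7% = 13.40% / 19.7% = 0.6802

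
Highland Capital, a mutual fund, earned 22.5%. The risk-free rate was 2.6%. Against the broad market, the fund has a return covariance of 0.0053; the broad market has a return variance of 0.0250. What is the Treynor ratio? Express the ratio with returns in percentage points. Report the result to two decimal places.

93.87

β = Cov / Var = 0.0053 / 0.0250 = 0.2120
Treynor = (Rp − Rf) / β = (22.5% − 2.6%) / 0.2120 = 19.90 / 0.2120 = 93.8679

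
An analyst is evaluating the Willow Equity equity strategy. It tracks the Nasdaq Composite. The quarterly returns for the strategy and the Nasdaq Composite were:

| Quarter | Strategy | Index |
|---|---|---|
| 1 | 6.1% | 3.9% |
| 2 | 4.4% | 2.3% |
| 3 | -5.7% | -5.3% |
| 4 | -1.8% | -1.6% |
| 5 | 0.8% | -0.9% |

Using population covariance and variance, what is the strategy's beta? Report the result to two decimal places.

1.31

r̄p = 0.7600%,  r̄m = -0.3200%
Cov = Σ(rp − r̄p)(rm − r̄m) / 5 = 13.4992
Var(rm) = Σ(rm − r̄m)² / 5 = 10.2896
β = Cov / Var = 13.4992 / 10.2896 = 1.3119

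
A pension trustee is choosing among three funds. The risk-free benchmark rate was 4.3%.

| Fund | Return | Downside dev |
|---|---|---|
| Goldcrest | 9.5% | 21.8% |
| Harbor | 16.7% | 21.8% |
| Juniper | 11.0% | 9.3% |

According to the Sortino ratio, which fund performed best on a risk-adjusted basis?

Juniper

Goldcrest: Sortino ratio = (9.5% − 4.3%) / 21.8% = 0.239
Harbor: Sortino ratio = (16.7% − 4.3%) / 21.8% = 0.569
Juniper: Sortino ratio = (11.0% − 4.3%) / 9.3% = 0.720
Highest: Juniper (0.720).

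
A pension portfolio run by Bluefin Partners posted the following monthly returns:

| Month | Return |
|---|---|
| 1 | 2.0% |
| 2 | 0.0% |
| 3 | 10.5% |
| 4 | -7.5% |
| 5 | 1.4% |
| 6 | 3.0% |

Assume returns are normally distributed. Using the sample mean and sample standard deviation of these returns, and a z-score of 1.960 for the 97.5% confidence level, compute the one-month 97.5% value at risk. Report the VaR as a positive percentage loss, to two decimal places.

9.75

r̄ = (2 + 0 + 10.5 − 7.5 + 1.4 + 3) / 6 = 9.40 / 6 = 1.5667%
Sample σ = √[Σ(r − r̄)² / 5] = √[166.7333 / 5] = √33.3467 = 5.7747%
VaR = −(r̄ − z·σ) = −(1.5667 − 1.960 × 5.7747) = −(-9.7517) = 9.7517%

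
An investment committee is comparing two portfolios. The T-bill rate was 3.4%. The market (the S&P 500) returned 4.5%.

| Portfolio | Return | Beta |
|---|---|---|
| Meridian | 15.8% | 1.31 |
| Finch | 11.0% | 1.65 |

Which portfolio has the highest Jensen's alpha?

Meridian

Meridian: α = 15.8% − [3.4% + 1.31 × (4.5% − 3.4%)] = 10.959
Finch: α = 11.0% − [3.4% + 1.65 × (4.5% − 3.4%)] = 5.785
Highest: Meridian (10.959).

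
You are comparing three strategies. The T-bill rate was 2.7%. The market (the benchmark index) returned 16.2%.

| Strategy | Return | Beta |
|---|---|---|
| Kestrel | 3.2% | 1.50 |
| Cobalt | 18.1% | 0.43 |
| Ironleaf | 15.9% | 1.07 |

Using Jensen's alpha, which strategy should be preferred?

Kestrel: α = 3.2% − [2.7% + 1.50 × (16.2% − 2.7%)] = -19.750
Cobalt: α = 18.1% − [2.7% + 0.43 × (16.2% − 2.7%)] = 9.595
Ironleaf: α = 15.9% − [2.7% + 1.07 × (16.2% − 2.7%)] = -1.245
Highest: Cobalt (9.595).

Cobalt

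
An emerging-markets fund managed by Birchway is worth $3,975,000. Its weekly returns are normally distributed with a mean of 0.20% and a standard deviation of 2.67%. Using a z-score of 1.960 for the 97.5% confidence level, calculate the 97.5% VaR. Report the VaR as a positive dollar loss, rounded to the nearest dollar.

$200,070

Return at the 97.5% tail: μ − z·σ = 0.20% − 1.960 × 2.67% = 0.2 − 5.2332 = -5.0332%
VaR = −(-5.0332%) × $3,975,000 = 5.0332% × $3,975,000 = $200,070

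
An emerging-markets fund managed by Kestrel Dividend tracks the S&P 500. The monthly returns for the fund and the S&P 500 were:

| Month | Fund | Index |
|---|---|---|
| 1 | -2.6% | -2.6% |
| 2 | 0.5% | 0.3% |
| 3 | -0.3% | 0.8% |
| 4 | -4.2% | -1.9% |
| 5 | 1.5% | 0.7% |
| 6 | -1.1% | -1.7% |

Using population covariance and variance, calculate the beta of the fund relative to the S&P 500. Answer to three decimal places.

r̄p = -1.0333%,  r̄m = -0.7333%
Cov = Σ(rp − r̄p)(rm − r̄m) / 6 = 2.1706
Var(rm) = Σ(rm − r̄m)² / 6 = 1.8756
β = Cov / Var = 2.1706 / 1.8756 = 1.1573

1.157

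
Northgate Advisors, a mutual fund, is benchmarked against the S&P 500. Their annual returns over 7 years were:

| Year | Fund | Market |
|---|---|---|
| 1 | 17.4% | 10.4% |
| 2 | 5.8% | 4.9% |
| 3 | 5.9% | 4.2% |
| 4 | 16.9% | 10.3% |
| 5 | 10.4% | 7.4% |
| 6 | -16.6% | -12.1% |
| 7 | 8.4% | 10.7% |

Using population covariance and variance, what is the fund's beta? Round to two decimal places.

r̄p = 6.8857%,  r̄m = 5.1143%
Cov = Σ(rp − r̄p)(rm − r̄m) / 7 = 75.6316
Var(rm) = Σ(rm − r̄m)² / 7 = 55.4955
β = Cov / Var = 75.6316 / 55.4955 = 1.3628

1.36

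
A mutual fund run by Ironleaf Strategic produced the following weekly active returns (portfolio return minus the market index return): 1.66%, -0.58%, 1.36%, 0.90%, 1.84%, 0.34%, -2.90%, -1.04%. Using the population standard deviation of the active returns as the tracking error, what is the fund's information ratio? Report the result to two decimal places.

r̄ = (1.66 − 0.58 + 1.36 + 0.9 + 1.84 + 0.34 − 2.9 − 1.04) / 8 = 1.580 / 8 = 0.1975%
Population std dev = √[18.4324 / 8] = 1.5179%
IR = r̄ / tracking error = 0.1975 / 1.5179 = 0.1301

0.13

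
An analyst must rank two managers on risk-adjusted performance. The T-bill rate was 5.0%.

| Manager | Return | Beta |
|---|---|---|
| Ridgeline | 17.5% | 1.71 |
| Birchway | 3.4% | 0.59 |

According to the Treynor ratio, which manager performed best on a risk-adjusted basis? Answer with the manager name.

Ridgeline

Ridgeline: Treynor = (17.5% − 5.0%) / 1.71 = 7.310
Birchway: Treynor = (3.4% − 5.0%) / 0.59 = -2.712
Highest: Ridgeline (7.310).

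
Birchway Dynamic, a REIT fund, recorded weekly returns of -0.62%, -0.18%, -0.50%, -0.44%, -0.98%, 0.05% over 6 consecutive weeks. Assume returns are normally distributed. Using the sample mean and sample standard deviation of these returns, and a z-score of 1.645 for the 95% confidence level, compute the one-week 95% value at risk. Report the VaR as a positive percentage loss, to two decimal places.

μ = (-0.62 − 0.18 − 0.5 − 0.44 − 0.98 + 0.05) / 6 = -0.4450%
Sample std dev = √[0.6352 / 5] = 0.3564%
VaR = −(μ − z·σ) = −(-0.4450 − 1.645 × 0.3564) = −(-1.0313) = 1.0313%

1.03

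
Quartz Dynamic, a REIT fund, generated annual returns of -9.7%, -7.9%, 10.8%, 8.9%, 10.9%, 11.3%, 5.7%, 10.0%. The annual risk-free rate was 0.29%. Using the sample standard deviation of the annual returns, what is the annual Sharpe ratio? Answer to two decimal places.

0.54

Mean return r̄ = 40.00 / 8 = 5.0000%
Sample σ = √[Σ(r − r̄)² / 7] = √[531.3400 / 7] = √75.9057 = 8.7124%
Sharpe = (r̄ − rf) / σ = (5.0000 − 0.29) / 8.7124 = 4.7100 / 8.7124 = 0.5406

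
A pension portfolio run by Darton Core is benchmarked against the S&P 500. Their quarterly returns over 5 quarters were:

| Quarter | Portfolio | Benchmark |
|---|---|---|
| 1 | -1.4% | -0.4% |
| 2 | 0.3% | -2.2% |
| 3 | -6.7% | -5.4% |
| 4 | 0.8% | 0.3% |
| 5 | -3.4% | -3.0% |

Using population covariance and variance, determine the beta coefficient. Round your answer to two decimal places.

1.19

r̄p = -2.0800%,  r̄m = -2.1400%
Cov = Σ(rp − r̄p)(rm − r̄m) / 5 = 4.8528
Var(rm) = Σ(rm − r̄m)² / 5 = 4.0704
β = Cov / Var = 4.8528 / 4.0704 = 1.1922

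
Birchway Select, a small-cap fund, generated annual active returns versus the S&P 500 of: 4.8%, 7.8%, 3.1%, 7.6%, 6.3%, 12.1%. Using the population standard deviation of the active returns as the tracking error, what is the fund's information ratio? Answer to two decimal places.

Mean return μ = 41.70 / 6 = 6.9500%
Population std dev = √[47.5350 / 6] = 2.8147%
IR = μ / tracking error = 6.9500 / 2.8147 = 2.4692

2.47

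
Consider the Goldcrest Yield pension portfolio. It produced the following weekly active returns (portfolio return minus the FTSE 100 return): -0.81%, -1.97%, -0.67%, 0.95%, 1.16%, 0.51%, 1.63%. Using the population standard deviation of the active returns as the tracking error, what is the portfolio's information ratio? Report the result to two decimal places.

Mean return r̄ = 0.800 / 7 = 0.1143%
Σ(r − r̄)² = (-0.81 − 0.1143)² + (-1.97 − 0.1143)² + … = 10.0596
σ = √[10.0596 / 7] = 1.1988%
IR = r̄ / tracking error = 0.1143 / 1.1988 = 0.0953

0.10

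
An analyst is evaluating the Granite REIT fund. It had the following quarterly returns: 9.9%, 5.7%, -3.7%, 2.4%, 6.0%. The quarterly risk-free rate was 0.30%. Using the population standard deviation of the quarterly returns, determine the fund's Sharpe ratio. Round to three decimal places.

0.826

r̄ = (9.9 + 5.7 − 3.7 + 2.4 + 6) / 5 = 4.0600%
Population std dev = √[103.5320 / 5] = 4.5504%
Sharpe = (r̄ − rf) / σ = (4.0600 − 0.3) / 4.5504 = 3.7600 / 4.5504 = 0.8263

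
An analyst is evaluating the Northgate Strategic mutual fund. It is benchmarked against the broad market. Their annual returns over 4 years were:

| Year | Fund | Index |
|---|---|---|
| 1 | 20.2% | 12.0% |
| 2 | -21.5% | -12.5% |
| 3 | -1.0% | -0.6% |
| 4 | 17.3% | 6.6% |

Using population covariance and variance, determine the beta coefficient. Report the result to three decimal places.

1.798

r̄p = 3.7500%,  r̄m = 1.3750%
Cov = Σ(rp − r̄p)(rm − r̄m) / 4 = 151.3263
Var(rm) = Σ(rm − r̄m)² / 4 = 84.1519
β = Cov / Var = 151.3263 / 84.1519 = 1.7983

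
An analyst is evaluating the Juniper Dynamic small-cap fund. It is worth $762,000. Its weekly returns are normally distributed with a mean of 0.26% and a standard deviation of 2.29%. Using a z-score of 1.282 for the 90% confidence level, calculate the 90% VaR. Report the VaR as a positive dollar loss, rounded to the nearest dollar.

$20,389

Return at the 90% tail: μ − z·σ = 0.26% − 1.282 × 2.29% = 0.26 − 2.93578 = -2.67578%
VaR = −(-2.67578%) × $762,000 = 2.67578% × $762,000 = $20,389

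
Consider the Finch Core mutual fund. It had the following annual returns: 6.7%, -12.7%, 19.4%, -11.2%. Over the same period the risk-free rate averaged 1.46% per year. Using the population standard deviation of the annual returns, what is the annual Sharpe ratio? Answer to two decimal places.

μ = (6.7 − 12.7 + 19.4 − 11.2) / 4 = 2.20 / 4 = 0.5500%
Σ(r − μ)² = (6.7 − 0.5500)² + (-12.7 − 0.5500)² + (19.4 − 0.5500)² + … = 706.7700
σ = √[706.7700 / 4] = 13.2926%
Sharpe = (μ − rf) / σ = (0.5500 − 1.46) / 13.2926 = -0.9100 / 13.2926 = -0.0685

-0.07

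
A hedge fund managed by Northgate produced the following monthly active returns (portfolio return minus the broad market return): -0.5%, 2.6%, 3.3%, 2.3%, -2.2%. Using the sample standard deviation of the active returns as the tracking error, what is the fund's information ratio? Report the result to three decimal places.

0.469

Mean return μ = 5.50 / 5 = 1.1000%
Σ(r − μ)² = (-0.5 − 1.1000)² + (2.6 − 1.1000)² + … = 21.9800
sample σ = √(21.9800 / 4) = √5.4950 = 2.3441%
IR = μ / tracking error = 1.1000 / 2.3441 = 0.4693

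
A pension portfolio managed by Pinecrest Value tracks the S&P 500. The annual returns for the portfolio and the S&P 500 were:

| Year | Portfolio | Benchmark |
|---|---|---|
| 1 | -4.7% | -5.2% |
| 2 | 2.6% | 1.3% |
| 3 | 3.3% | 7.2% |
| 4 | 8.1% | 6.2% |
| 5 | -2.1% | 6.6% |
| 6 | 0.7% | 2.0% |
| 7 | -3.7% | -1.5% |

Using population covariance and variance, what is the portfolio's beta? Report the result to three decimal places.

r̄p = 0.6000%,  r̄m = 2.3714%
Cov = Σ(rp − r̄p)(rm − r̄m) / 7 = 12.1329
Var(rm) = Σ(rm − r̄m)² / 7 = 18.4935
β = Cov / Var = 12.1329 / 18.4935 = 0.6561

0.656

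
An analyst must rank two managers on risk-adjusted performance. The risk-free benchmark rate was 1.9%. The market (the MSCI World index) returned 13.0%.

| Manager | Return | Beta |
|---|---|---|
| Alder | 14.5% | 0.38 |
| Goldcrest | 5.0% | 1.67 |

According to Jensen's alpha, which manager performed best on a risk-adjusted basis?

Alder

Alder: α = 14.5% − [1.9% + 0.38 × (13.0% − 1.9%)] = 8.382
Goldcrest: α = 5.0% − [1.9% + 1.67 × (13.0% − 1.9%)] = -15.437
Highest: Alder (8.382).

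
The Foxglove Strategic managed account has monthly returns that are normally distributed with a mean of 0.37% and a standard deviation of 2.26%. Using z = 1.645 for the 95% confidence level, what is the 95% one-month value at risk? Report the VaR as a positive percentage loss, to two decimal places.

3.35

VaR (as % loss) = −(μ − z·σ) = −(0.37% − 1.645 × 2.26%) = −(-3.3477%) = 3.3477%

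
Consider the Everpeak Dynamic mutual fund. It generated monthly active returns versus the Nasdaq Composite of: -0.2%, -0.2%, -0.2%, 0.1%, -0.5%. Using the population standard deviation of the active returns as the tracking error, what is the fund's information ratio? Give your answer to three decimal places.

-1.054

μ = (-0.2 − 0.2 − 0.2 + 0.1 − 0.5) / 5 = -0.2000%
Population σ = √[Σ(r − μ)² / 5] = √[0.1800 / 5] = √0.0360 = 0.1897%
IR = μ / tracking error = -0.2000 / 0.1897 = -1.0543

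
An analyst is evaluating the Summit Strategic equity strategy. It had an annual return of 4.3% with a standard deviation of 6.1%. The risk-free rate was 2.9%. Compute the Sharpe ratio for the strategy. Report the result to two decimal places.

0.23

Sharpe = (Rp − Rf) / σp = (4.3% − 2.9%) / 6.1% = 1.40% / 6.1% = 0.2295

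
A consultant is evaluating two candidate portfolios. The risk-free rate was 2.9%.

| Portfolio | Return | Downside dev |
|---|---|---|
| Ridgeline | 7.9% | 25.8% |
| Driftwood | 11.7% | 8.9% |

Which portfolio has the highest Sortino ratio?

Ridgeline: Sortino ratio = (7.9% − 2.9%) / 25.8% = 0.194
Driftwood: Sortino ratio = (11.7% − 2.9%) / 8.9% = 0.989
Highest: Driftwood (0.989).

Driftwood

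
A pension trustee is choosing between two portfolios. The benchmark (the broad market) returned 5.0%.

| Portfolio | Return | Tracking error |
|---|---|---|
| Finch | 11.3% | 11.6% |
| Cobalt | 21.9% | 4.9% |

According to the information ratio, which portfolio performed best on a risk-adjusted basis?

Finch: IR = (11.3% − 5.0%) / 11.6% = 0.543
Cobalt: IR = (21.9% − 5.0%) / 4.9% = 3.449
Highest: Cobalt (3.449).

Cobalt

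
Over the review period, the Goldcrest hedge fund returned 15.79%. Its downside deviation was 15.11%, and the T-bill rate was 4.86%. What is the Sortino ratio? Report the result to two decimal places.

Sortino = (Rp − Rf) / σd = (15.79% − 4.86%) / 15.11% = 10.93% / 15.11% = 0.7234

0.72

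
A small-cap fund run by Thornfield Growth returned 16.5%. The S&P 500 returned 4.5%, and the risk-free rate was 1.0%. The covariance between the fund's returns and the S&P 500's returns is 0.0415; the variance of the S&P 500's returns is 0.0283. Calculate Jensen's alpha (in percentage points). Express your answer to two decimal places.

10.37

β = Cov / Var = 0.0415 / 0.0283 = 1.4664
E[R] = Rf + β(Rm − Rf) = 1.0% + 1.4664 × (4.5% − 1.0%) = 6.1324%
α = Rp − E[R] = 16.5% − 6.1324% = 10.3676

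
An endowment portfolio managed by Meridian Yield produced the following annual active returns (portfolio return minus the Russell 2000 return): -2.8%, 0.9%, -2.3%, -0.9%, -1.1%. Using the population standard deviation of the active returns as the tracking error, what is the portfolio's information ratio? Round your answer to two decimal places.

-0.96

r̄ = (-2.8 + 0.9 − 2.3 − 0.9 − 1.1) / 5 = -1.2400%
Σ(r − r̄)² = 8.2720; population σ = √(8.2720/5) = 1.2862%
IR = r̄ / tracking error = -1.2400 / 1.2862 = -0.9641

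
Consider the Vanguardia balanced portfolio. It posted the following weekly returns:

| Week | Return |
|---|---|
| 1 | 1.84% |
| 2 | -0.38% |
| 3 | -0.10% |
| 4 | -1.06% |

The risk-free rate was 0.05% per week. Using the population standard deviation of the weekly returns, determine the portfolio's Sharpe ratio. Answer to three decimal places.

0.023

r̄ = (1.84 − 0.38 − 0.1 − 1.06) / 4 = 0.0750%
Population σ = √[Σ(r − r̄)² / 4] = √[4.6411 / 4] = √1.1603 = 1.0772%
Sharpe = (r̄ − rf) / σ = (0.0750 − 0.05) / 1.0772 = 0.0250 / 1.0772 = 0.0232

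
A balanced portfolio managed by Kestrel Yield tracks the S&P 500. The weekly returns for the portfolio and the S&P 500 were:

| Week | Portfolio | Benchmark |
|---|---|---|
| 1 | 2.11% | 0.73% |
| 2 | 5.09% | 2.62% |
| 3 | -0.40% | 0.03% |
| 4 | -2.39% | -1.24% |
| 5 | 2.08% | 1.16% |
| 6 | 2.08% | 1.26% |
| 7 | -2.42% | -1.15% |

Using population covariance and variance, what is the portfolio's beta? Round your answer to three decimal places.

r̄p = 0.8786%,  r̄m = 0.4871%
Cov = Σ(rp − r̄p)(rm − r̄m) / 7 = 3.2355
Var(rm) = Σ(rm − r̄m)² / 7 = 1.6472
β = Cov / Var = 3.2355 / 1.6472 = 1.9642

1.964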